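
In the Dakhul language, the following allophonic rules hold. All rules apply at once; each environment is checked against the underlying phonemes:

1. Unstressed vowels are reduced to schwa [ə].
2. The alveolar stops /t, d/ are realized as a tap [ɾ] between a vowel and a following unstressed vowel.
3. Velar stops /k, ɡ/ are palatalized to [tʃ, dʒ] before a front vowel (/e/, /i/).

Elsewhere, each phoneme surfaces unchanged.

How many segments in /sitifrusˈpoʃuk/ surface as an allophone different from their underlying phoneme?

5

Segments that undergo a rule: /i/ → [ə] (rule 1); /t/ → [ɾ] (rule 2); /i/ → [ə] (rule 1); /u/ → [ə] (rule 1); /u/ → [ə] (rule 1).
All other segments surface unchanged.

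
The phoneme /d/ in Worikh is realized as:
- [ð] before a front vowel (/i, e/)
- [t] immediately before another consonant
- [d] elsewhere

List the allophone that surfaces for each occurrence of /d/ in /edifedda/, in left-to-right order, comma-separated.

[ð], [t], [d]

Occurrence 1 (position 2): before a front vowel (/i, e/) → [ð].
Occurrence 2 (position 6): immediately before another consonant → [t].
Occurrence 3 (position 7): no conditioning environment matches → elsewhere allophone [d].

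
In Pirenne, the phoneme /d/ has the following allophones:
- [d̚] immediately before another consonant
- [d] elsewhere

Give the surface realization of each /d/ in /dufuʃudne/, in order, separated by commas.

Occurrence 1 (position 1): no conditioning environment matches → elsewhere allophone [d].
Occurrence 2 (position 7): immediately before another consonant → [d̚].

[d], [d̚]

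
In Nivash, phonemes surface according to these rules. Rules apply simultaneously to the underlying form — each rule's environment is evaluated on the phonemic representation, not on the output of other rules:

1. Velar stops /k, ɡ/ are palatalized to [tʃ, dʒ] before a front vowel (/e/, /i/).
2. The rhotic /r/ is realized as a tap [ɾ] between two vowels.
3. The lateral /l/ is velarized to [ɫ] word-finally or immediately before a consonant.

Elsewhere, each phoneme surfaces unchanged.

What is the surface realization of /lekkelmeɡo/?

[lektʃeɫmeɡo]

/l/ — word-initial; rule 3 does not apply here → [l].
/e/ (between /l/ and /k/): no rule targets it → [e].
/k/ (between /e/ and /k/) fails the environment for rule 1, so it stays [k].
/k/ — between /k/ and /e/, before a front vowel — surfaces as [tʃ] (rule 1).
/e/ stays [e].
/l/ (between /e/ and /m/) occurs word-finally or immediately before a consonant → [ɫ] by rule 3.
/m/ (between /l/ and /e/) is unaffected → [m].
/e/ (between /m/ and /ɡ/) is unaffected → [e].
/ɡ/ (between /e/ and /o/) is in the target of rule 1 but the environment (before a front vowel) is not met → [ɡ].
/o/ (word-final): no rule targets it → [o].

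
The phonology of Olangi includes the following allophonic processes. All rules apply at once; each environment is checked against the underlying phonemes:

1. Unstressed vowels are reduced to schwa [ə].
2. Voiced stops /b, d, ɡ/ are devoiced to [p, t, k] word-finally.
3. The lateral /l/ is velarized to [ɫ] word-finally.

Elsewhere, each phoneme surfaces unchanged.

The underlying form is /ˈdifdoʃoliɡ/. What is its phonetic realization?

[ˈdifdəʃələk]

/d/ (word-initial) fails the environment for rule 2, so it stays [d].
/i/ (between /d/ and /f/) fails the environment for rule 1, so it stays [i].
/f/ stays [f].
/d/ (between /f/ and /o/) fails the environment for rule 2, so it stays [d].
/o/ meets the environment for rule 1 (in an unstressed syllable) → [ə].
/ʃ/ stays [ʃ].
/o/ (between /ʃ/ and /l/): in an unstressed syllable, so rule 1 applies → [ə].
/l/ (between /o/ and /i/) is in the target of rule 3 but the environment (word-finally) is not met → [l].
/i/ (between /l/ and /ɡ/): in an unstressed syllable, so rule 1 applies → [ə].
/ɡ/ — word-final, word-finally — surfaces as [k] (rule 2).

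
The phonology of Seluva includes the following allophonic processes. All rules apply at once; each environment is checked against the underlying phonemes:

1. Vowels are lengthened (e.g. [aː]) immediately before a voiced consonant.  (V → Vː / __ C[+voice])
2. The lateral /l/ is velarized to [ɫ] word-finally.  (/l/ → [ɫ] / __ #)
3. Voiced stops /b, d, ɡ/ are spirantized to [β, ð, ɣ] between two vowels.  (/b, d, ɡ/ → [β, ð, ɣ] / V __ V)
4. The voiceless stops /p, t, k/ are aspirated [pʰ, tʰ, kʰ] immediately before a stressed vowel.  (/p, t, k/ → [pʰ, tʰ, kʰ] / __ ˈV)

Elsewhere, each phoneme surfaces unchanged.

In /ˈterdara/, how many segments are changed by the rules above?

Segments that undergo a rule: /t/ → [tʰ] (rule 4); /e/ → [eː] (rule 1); /a/ → [aː] (rule 1).
All other segments surface unchanged.

3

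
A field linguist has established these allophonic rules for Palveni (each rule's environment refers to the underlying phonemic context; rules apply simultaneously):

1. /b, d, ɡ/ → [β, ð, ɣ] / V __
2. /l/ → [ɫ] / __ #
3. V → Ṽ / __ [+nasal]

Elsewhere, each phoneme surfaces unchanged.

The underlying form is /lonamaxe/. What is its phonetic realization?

/l/ (word-initial): rule 2 targets it, but not word-finally → unchanged [l].
/o/ meets the environment for rule 3 (before a nasal consonant) → [õ].
/n/ (between /o/ and /a/) is unaffected → [n].
/a/ (between /n/ and /m/) occurs before a nasal consonant → [ã] by rule 3.
/m/ (between /a/ and /a/) is unaffected → [m].
/a/ (between /m/ and /x/) fails the environment for rule 3, so it stays [a].
/x/ (between /a/ and /e/) is unaffected → [x].
/e/ (word-final): rule 3 targets it, but not before a nasal consonant → unchanged [e].

[lõnãmaxe]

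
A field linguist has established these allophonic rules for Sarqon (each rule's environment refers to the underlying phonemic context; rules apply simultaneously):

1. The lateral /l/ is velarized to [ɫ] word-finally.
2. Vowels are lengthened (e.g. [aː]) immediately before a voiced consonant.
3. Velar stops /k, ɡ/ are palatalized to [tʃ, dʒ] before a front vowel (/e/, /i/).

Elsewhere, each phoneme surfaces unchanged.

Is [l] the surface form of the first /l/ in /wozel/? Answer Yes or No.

No

Rule 1 applies to /l/ (word-final: word-finally) → [ɫ].
The actual realization is [ɫ], not [l].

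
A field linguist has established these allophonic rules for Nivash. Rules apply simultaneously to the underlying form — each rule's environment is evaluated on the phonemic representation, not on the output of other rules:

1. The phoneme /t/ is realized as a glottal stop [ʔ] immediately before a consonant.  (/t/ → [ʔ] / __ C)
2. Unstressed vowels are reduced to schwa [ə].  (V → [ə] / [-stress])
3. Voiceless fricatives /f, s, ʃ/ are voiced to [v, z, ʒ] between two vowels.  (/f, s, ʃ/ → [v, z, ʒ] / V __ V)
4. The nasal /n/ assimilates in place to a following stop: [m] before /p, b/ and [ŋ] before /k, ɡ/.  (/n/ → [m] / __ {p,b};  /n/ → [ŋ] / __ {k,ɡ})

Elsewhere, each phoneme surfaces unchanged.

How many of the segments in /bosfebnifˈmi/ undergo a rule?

3

Segments that undergo a rule: /o/ → [ə] (rule 2); /e/ → [ə] (rule 2); /i/ → [ə] (rule 2).
All other segments surface unchanged.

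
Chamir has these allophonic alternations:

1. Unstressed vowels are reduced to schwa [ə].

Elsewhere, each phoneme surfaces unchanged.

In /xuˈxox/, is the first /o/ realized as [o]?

/o/ — between /x/ and /x/; rule 1 does not apply here → [o].
The actual realization is [o], which matches [o].

Yes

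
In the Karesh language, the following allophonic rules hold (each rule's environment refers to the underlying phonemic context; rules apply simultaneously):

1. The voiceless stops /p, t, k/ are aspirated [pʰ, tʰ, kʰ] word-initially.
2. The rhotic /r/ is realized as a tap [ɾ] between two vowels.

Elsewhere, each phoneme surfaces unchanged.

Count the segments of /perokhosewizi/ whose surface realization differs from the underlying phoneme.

2

Segments that undergo a rule: /p/ → [pʰ] (rule 1); /r/ → [ɾ] (rule 2).
All other segments surface unchanged.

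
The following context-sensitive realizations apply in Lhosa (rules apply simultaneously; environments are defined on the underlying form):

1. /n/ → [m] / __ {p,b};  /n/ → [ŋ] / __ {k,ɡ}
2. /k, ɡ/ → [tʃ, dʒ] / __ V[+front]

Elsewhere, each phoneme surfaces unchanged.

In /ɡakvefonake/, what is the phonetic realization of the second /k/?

[tʃ]

/k/ (between /a/ and /e/) occurs before a front vowel → [tʃ] by rule 2.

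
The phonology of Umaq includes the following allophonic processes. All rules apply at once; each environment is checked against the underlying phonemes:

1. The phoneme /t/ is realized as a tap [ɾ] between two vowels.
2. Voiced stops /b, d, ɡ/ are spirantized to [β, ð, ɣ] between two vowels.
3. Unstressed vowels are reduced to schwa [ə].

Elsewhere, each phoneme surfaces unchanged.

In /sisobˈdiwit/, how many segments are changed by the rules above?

Segments that undergo a rule: /i/ → [ə] (rule 3); /o/ → [ə] (rule 3); /i/ → [ə] (rule 3).
All other segments surface unchanged.

3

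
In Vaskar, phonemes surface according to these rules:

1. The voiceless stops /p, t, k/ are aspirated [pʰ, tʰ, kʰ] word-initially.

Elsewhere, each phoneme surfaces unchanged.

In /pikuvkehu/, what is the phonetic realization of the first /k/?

/k/ (between /i/ and /u/) is in the target of rule 1 but the environment (word-initially) is not met → [k].

[k]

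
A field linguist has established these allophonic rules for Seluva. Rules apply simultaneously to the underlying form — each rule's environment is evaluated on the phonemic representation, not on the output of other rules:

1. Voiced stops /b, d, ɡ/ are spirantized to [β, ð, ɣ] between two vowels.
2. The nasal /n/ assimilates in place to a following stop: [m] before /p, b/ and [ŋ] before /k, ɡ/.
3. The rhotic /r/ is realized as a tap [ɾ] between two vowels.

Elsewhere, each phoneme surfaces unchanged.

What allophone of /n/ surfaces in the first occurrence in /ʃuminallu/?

/n/ (between /i/ and /a/): rule 2 targets it, but not before a labial or velar stop → unchanged [n].

[n]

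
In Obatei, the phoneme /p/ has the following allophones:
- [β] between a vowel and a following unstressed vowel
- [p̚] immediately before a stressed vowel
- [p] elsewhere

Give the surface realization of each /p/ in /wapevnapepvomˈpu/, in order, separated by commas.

[β], [β], [p], [p̚]

Occurrence 1 (position 3): between a vowel and a following unstressed vowel → [β].
Occurrence 2 (position 8): between a vowel and a following unstressed vowel → [β].
Occurrence 3 (position 10): no conditioning environment matches → elsewhere allophone [p].
Occurrence 4 (position 14): immediately before a stressed vowel → [p̚].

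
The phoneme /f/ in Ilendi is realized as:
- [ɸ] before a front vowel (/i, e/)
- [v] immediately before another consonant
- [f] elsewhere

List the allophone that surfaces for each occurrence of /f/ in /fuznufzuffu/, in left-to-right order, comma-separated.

[f], [v], [v], [f]

Occurrence 1 (position 1): no conditioning environment matches → elsewhere allophone [f].
Occurrence 2 (position 6): immediately before another consonant → [v].
Occurrence 3 (position 9): immediately before another consonant → [v].
Occurrence 4 (position 10): no conditioning environment matches → elsewhere allophone [f].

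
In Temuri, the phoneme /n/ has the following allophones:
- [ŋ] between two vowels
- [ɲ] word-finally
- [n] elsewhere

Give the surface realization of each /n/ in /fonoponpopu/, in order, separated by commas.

Occurrence 1 (position 3): between two vowels → [ŋ].
Occurrence 2 (position 7): no conditioning environment matches → elsewhere allophone [n].

[ŋ], [n]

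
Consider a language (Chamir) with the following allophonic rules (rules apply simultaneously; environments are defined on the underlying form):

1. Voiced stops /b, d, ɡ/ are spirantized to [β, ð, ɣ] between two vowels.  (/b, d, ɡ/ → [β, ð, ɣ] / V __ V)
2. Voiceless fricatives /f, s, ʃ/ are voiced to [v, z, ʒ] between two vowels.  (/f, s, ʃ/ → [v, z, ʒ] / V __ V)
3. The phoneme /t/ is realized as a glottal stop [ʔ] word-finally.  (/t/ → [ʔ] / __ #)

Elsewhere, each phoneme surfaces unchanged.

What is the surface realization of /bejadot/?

[bejaðoʔ]

/b/ (word-initial) fails the environment for rule 1, so it stays [b].
/e/ stays [e].
/j/ (between /e/ and /a/) is unaffected → [j].
/a/ (between /j/ and /d/) is unaffected → [a].
/d/ (between /a/ and /o/) occurs between two vowels → [ð] by rule 1.
/o/ (between /d/ and /t/) is unaffected → [o].
Rule 3 applies to /t/ (word-final: word-finally) → [ʔ].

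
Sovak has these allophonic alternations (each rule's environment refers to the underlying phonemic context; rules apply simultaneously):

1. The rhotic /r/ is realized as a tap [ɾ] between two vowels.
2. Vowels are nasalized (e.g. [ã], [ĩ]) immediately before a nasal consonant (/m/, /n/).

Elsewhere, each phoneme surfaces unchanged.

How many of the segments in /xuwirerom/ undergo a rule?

3

Segments that undergo a rule: /r/ → [ɾ] (rule 1); /r/ → [ɾ] (rule 1); /o/ → [õ] (rule 2).
All other segments surface unchanged.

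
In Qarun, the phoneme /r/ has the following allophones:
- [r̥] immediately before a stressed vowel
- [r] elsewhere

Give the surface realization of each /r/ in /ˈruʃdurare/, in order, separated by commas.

Occurrence 1 (position 1): immediately before a stressed vowel → [r̥].
Occurrence 2 (position 6): no conditioning environment matches → elsewhere allophone [r].
Occurrence 3 (position 8): no conditioning environment matches → elsewhere allophone [r].

[r̥], [r], [r]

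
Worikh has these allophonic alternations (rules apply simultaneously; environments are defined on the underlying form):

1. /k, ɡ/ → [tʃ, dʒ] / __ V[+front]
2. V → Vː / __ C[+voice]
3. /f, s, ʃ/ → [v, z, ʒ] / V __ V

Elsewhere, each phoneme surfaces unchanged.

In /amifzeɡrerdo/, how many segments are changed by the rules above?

3

Segments that undergo a rule: /a/ → [aː] (rule 2); /e/ → [eː] (rule 2); /e/ → [eː] (rule 2).
All other segments surface unchanged.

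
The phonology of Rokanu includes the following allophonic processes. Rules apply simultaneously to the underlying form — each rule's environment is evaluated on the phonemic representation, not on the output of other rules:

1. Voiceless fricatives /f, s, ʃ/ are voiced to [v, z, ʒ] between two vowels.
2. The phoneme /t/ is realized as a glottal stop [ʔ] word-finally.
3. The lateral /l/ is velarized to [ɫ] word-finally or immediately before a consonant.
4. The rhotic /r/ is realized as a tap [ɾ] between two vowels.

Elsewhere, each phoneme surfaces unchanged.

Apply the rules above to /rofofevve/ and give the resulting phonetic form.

[rovovevve]

/r/ — word-initial; rule 4 does not apply here → [r].
/o/ (between /r/ and /f/): no rule targets it → [o].
/f/ meets the environment for rule 1 (between two vowels) → [v].
/o/ (between /f/ and /f/) is unaffected → [o].
/f/ (between /o/ and /e/) occurs between two vowels → [v] by rule 1.
/e/ (between /f/ and /v/): no rule targets it → [e].
/v/ stays [v].
/v/ (between /v/ and /e/) is unaffected → [v].
/e/ — not in any rule's target class → [e].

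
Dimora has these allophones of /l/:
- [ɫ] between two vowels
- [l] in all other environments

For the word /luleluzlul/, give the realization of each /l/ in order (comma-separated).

Occurrence 1 (position 1): no conditioning environment matches → elsewhere allophone [l].
Occurrence 2 (position 3): between two vowels → [ɫ].
Occurrence 3 (position 5): between two vowels → [ɫ].
Occurrence 4 (position 8): no conditioning environment matches → elsewhere allophone [l].
Occurrence 5 (position 10): no conditioning environment matches → elsewhere allophone [l].

[l], [ɫ], [ɫ], [l], [l]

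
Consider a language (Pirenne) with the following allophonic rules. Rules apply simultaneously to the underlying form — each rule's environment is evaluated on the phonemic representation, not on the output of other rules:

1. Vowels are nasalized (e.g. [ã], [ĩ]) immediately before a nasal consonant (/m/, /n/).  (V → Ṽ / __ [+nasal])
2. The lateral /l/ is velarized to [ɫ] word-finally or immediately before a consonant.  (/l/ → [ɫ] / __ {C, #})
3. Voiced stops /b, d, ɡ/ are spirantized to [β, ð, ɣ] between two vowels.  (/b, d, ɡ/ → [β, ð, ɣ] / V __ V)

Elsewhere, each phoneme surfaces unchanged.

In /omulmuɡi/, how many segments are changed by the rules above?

Segments that undergo a rule: /o/ → [õ] (rule 1); /l/ → [ɫ] (rule 2); /ɡ/ → [ɣ] (rule 3).
All other segments surface unchanged.

3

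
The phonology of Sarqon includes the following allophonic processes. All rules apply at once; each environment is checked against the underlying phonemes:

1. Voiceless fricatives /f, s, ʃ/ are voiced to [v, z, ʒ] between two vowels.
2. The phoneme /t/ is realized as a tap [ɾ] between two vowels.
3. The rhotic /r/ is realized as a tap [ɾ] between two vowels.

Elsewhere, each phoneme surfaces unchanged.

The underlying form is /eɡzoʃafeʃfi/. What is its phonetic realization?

/e/ (word-initial) is unaffected → [e].
/ɡ/ — not in any rule's target class → [ɡ].
/z/ — not in any rule's target class → [z].
/o/ stays [o].
/ʃ/ meets the environment for rule 1 (between two vowels) → [ʒ].
/a/ stays [a].
/f/ — between /a/ and /e/, between two vowels — surfaces as [v] (rule 1).
/e/ — not in any rule's target class → [e].
/ʃ/ (between /e/ and /f/) is in the target of rule 1 but the environment (between two vowels) is not met → [ʃ].
/f/ (between /ʃ/ and /i/): rule 1 targets it, but not between two vowels → unchanged [f].
/i/ — not in any rule's target class → [i].

[eɡzoʒaveʃfi]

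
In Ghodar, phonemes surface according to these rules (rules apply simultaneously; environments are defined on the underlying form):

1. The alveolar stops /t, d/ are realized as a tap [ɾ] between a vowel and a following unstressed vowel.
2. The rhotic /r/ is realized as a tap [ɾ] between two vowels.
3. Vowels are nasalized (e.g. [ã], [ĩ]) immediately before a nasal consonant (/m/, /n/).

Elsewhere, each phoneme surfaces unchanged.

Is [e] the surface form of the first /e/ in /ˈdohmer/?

/e/ (between /m/ and /r/) fails the environment for rule 3, so it stays [e].
The actual realization is [e], which matches [e].

Yes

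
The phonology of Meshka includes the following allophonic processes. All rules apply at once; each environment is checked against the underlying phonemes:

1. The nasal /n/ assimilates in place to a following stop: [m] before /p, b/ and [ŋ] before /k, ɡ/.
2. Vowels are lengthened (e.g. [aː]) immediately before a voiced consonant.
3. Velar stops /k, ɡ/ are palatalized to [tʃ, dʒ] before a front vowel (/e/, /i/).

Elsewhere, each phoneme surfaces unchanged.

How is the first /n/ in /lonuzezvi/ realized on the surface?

[n]

/n/ (between /o/ and /u/) fails the environment for rule 1, so it stays [n].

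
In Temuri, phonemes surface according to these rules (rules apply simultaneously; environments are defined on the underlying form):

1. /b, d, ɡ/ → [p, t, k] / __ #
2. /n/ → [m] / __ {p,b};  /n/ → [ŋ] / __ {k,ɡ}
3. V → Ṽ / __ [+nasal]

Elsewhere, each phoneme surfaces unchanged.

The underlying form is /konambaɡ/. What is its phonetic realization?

/k/ (word-initial) is unaffected → [k].
/o/ (between /k/ and /n/): before a nasal consonant, so rule 3 applies → [õ].
/n/ (between /o/ and /a/) fails the environment for rule 2, so it stays [n].
/a/ — between /n/ and /m/, before a nasal consonant — surfaces as [ã] (rule 3).
/m/ — not in any rule's target class → [m].
/b/ (between /m/ and /a/) fails the environment for rule 1, so it stays [b].
/a/ (between /b/ and /ɡ/) fails the environment for rule 3, so it stays [a].
/ɡ/ (word-final) occurs word-finally → [k] by rule 1.

[kõnãmbak]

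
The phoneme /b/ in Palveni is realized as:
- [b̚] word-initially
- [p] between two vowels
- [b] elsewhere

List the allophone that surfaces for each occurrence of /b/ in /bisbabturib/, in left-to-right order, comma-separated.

Occurrence 1 (position 1): word-initially → [b̚].
Occurrence 2 (position 4): no conditioning environment matches → elsewhere allophone [b].
Occurrence 3 (position 6): no conditioning environment matches → elsewhere allophone [b].
Occurrence 4 (position 11): no conditioning environment matches → elsewhere allophone [b].

[b̚], [b], [b], [b]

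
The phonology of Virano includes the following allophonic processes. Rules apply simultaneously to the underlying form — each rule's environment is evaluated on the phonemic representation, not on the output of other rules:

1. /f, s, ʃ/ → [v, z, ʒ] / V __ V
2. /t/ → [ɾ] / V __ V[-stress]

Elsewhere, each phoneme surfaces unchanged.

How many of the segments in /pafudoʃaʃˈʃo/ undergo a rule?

2

Segments that undergo a rule: /f/ → [v] (rule 1); /ʃ/ → [ʒ] (rule 1).
All other segments surface unchanged.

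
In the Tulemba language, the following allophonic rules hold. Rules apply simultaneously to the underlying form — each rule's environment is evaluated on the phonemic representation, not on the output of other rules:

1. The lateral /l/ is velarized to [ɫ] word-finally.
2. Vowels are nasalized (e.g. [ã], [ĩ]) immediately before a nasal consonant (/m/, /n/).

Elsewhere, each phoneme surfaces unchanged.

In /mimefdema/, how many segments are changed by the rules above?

2

Segments that undergo a rule: /i/ → [ĩ] (rule 2); /e/ → [ẽ] (rule 2).
All other segments surface unchanged.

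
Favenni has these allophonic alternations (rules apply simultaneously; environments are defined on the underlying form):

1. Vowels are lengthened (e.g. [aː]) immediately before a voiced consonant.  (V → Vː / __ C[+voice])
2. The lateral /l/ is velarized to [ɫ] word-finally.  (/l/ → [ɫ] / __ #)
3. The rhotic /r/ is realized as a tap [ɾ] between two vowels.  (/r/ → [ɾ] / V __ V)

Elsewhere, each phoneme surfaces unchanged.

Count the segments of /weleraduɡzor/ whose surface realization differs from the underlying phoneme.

Segments that undergo a rule: /e/ → [eː] (rule 1); /e/ → [eː] (rule 1); /r/ → [ɾ] (rule 3); /a/ → [aː] (rule 1); /u/ → [uː] (rule 1); /o/ → [oː] (rule 1).
All other segments surface unchanged.

6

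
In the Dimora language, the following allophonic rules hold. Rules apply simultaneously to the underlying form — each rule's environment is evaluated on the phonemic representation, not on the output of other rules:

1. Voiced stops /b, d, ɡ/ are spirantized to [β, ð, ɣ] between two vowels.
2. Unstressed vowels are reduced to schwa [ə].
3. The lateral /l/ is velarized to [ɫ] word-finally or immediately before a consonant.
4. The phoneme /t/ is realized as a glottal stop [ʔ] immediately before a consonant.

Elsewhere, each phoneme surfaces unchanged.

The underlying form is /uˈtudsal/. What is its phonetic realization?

[əˈtudsəɫ]

/u/ (word-initial): in an unstressed syllable, so rule 2 applies → [ə].
/t/ (between /u/ and /u/) is in the target of rule 4 but the environment (immediately before a consonant) is not met → [t].
/u/ (between /t/ and /d/): rule 2 targets it, but not in an unstressed syllable → unchanged [u].
/d/ (between /u/ and /s/) fails the environment for rule 1, so it stays [d].
/s/ (between /d/ and /a/) is unaffected → [s].
Rule 2 applies to /a/ (between /s/ and /l/: in an unstressed syllable) → [ə].
/l/ — word-final, word-finally or immediately before a consonant — surfaces as [ɫ] (rule 3).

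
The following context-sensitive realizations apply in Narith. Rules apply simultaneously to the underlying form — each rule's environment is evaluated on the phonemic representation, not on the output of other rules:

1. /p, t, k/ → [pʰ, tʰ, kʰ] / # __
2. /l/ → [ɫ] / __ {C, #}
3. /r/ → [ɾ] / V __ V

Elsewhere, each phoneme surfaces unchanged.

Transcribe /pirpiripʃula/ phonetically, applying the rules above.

/p/ (word-initial) occurs word-initially → [pʰ] by rule 1.
/i/ (between /p/ and /r/): no rule targets it → [i].
/r/ (between /i/ and /p/) is in the target of rule 3 but the environment (between two vowels) is not met → [r].
/p/ (between /r/ and /i/) fails the environment for rule 1, so it stays [p].
/i/ stays [i].
/r/ meets the environment for rule 3 (between two vowels) → [ɾ].
/i/ (between /r/ and /p/) is unaffected → [i].
/p/ (between /i/ and /ʃ/): rule 1 targets it, but not word-initially → unchanged [p].
/ʃ/ (between /p/ and /u/) is unaffected → [ʃ].
/u/ stays [u].
/l/ (between /u/ and /a/) fails the environment for rule 2, so it stays [l].
/a/ stays [a].

[pʰirpiɾipʃula]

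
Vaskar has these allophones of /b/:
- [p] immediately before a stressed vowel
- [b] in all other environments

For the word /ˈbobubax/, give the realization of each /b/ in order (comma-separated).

[p], [b], [b]

Occurrence 1 (position 1): immediately before a stressed vowel → [p].
Occurrence 2 (position 3): no conditioning environment matches → elsewhere allophone [b].
Occurrence 3 (position 5): no conditioning environment matches → elsewhere allophone [b].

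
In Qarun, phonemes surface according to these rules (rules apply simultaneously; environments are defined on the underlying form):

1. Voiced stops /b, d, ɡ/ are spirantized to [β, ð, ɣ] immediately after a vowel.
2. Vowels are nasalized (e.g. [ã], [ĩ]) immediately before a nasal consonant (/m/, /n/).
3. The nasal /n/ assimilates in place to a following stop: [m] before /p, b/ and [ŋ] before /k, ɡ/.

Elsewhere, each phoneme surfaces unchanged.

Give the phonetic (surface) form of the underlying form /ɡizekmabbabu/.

/ɡ/ — word-initial; rule 1 does not apply here → [ɡ].
/i/ (between /ɡ/ and /z/): rule 2 targets it, but not before a nasal consonant → unchanged [i].
/e/ (between /z/ and /k/) fails the environment for rule 2, so it stays [e].
/a/ (between /m/ and /b/) is in the target of rule 2 but the environment (before a nasal consonant) is not met → [a].
/b/ (between /a/ and /b/): immediately after a vowel, so rule 1 applies → [β].
/b/ (between /b/ and /a/) is in the target of rule 1 but the environment (immediately after a vowel) is not met → [b].
/a/ (between /b/ and /b/): rule 2 targets it, but not before a nasal consonant → unchanged [a].
/b/ (between /a/ and /u/): immediately after a vowel, so rule 1 applies → [β].
/u/ — word-final; rule 2 does not apply here → [u].

[ɡizekmaβbaβu]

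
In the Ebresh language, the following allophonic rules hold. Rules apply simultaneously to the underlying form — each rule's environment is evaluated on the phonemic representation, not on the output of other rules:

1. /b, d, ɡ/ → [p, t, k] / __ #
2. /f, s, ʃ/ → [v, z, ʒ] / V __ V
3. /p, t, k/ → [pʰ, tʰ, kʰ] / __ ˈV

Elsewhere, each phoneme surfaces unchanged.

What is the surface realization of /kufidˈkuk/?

[kuvidˈkʰuk]

/k/ (word-initial) fails the environment for rule 3, so it stays [k].
/u/ (between /k/ and /f/): no rule targets it → [u].
Rule 2 applies to /f/ (between /u/ and /i/: between two vowels) → [v].
/i/ (between /f/ and /d/): no rule targets it → [i].
/d/ (between /i/ and /k/): rule 1 targets it, but not word-finally → unchanged [d].
/k/ (between /d/ and /u/): immediately before a stressed vowel, so rule 3 applies → [kʰ].
/u/ (between /k/ and /k/): no rule targets it → [u].
/k/ (word-final): rule 3 targets it, but not immediately before a stressed vowel → unchanged [k].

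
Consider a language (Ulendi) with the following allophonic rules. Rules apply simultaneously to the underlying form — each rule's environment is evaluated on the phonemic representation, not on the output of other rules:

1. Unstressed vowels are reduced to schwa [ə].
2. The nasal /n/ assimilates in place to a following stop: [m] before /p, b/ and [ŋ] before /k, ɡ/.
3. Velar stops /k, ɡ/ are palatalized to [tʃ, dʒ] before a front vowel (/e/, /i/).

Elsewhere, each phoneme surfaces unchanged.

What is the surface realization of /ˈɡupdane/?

[ˈɡupdənə]

/ɡ/ — word-initial; rule 3 does not apply here → [ɡ].
/u/ (between /ɡ/ and /p/) is in the target of rule 1 but the environment (in an unstressed syllable) is not met → [u].
/p/ — not in any rule's target class → [p].
/d/ (between /p/ and /a/) is unaffected → [d].
/a/ (between /d/ and /n/) occurs in an unstressed syllable → [ə] by rule 1.
/n/ — between /a/ and /e/; rule 2 does not apply here → [n].
/e/ meets the environment for rule 1 (in an unstressed syllable) → [ə].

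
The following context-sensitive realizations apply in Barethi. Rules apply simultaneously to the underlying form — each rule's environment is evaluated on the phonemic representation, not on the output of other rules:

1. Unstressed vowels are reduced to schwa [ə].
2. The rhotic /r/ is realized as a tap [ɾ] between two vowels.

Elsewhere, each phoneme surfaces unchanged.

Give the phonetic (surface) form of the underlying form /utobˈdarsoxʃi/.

Rule 1 applies to /u/ (word-initial: in an unstressed syllable) → [ə].
/t/ (between /u/ and /o/): no rule targets it → [t].
/o/ (between /t/ and /b/): in an unstressed syllable, so rule 1 applies → [ə].
/b/ stays [b].
/d/ — not in any rule's target class → [d].
/a/ (between /d/ and /r/) is in the target of rule 1 but the environment (in an unstressed syllable) is not met → [a].
/r/ (between /a/ and /s/) is in the target of rule 2 but the environment (between two vowels) is not met → [r].
/s/ (between /r/ and /o/) is unaffected → [s].
/o/ — between /s/ and /x/, in an unstressed syllable — surfaces as [ə] (rule 1).
/x/ (between /o/ and /ʃ/): no rule targets it → [x].
/ʃ/ (between /x/ and /i/) is unaffected → [ʃ].
/i/ — word-final, in an unstressed syllable — surfaces as [ə] (rule 1).

[ətəbˈdarsəxʃə]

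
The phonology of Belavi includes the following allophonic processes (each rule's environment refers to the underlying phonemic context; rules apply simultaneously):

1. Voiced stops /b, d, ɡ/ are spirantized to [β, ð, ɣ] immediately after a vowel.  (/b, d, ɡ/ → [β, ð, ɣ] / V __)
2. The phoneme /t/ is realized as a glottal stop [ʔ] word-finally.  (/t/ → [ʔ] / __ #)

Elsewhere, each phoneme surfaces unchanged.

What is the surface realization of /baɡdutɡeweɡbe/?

/b/ (word-initial): rule 1 targets it, but not immediately after a vowel → unchanged [b].
/ɡ/ meets the environment for rule 1 (immediately after a vowel) → [ɣ].
/d/ (between /ɡ/ and /u/) is in the target of rule 1 but the environment (immediately after a vowel) is not met → [d].
/t/ — between /u/ and /ɡ/; rule 2 does not apply here → [t].
/ɡ/ — between /t/ and /e/; rule 1 does not apply here → [ɡ].
/ɡ/ meets the environment for rule 1 (immediately after a vowel) → [ɣ].
/b/ (between /ɡ/ and /e/) fails the environment for rule 1, so it stays [b].

[baɣdutɡeweɣbe]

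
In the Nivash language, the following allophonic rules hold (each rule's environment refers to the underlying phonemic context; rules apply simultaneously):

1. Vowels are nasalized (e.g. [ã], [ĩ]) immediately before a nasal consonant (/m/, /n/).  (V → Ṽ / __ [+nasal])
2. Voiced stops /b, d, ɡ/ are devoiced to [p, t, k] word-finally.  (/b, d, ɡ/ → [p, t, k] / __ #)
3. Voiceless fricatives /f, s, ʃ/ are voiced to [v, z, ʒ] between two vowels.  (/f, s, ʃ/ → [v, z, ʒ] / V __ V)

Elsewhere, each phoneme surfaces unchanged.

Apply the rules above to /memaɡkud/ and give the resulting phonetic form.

/m/ (word-initial): no rule targets it → [m].
/e/ — between /m/ and /m/, before a nasal consonant — surfaces as [ẽ] (rule 1).
/m/ stays [m].
/a/ (between /m/ and /ɡ/) is in the target of rule 1 but the environment (before a nasal consonant) is not met → [a].
/ɡ/ (between /a/ and /k/): rule 2 targets it, but not word-finally → unchanged [ɡ].
/k/ stays [k].
/u/ — between /k/ and /d/; rule 1 does not apply here → [u].
/d/ (word-final) occurs word-finally → [t] by rule 2.

[mẽmaɡkut]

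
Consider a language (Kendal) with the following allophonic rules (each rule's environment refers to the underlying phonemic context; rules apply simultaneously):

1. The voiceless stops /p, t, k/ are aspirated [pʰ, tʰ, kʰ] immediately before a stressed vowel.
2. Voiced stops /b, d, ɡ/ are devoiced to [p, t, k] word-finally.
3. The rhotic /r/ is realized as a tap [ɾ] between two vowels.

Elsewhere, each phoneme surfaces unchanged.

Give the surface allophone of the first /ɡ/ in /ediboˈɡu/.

[ɡ]

/ɡ/ (between /o/ and /u/): rule 2 targets it, but not word-finally → unchanged [ɡ].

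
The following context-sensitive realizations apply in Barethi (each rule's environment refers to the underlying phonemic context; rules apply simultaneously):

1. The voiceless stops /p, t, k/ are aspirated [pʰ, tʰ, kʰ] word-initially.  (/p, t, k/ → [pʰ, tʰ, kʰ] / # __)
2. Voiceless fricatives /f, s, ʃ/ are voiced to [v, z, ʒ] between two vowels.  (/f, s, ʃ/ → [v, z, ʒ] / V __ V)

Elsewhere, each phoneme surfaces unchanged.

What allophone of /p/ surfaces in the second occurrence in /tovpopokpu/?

[p]

/p/ (between /o/ and /o/) is in the target of rule 1 but the environment (word-initially) is not met → [p].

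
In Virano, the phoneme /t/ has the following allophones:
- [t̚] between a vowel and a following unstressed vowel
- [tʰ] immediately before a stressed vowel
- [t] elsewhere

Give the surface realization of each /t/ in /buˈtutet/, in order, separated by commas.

Occurrence 1 (position 3): immediately before a stressed vowel → [tʰ].
Occurrence 2 (position 5): between a vowel and a following unstressed vowel → [t̚].
Occurrence 3 (position 7): no conditioning environment matches → elsewhere allophone [t].

[tʰ], [t̚], [t]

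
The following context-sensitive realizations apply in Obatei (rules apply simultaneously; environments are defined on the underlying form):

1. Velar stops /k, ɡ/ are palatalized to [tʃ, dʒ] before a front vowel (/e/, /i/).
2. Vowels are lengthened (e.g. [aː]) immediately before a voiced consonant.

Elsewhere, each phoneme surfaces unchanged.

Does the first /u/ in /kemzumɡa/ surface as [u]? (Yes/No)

No

/u/ meets the environment for rule 2 (before a voiced consonant) → [uː].
The actual realization is [uː], not [u].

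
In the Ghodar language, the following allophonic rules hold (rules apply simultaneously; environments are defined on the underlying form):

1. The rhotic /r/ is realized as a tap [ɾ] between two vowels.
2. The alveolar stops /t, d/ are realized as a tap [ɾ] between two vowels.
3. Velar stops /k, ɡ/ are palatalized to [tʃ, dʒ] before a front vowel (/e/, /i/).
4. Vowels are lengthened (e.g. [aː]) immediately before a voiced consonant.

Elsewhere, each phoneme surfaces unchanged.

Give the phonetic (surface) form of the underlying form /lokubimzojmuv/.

/l/ stays [l].
/o/ (between /l/ and /k/) fails the environment for rule 4, so it stays [o].
/k/ — between /o/ and /u/; rule 3 does not apply here → [k].
Rule 4 applies to /u/ (between /k/ and /b/: before a voiced consonant) → [uː].
/b/ stays [b].
/i/ (between /b/ and /m/) occurs before a voiced consonant → [iː] by rule 4.
/m/ — not in any rule's target class → [m].
/z/ (between /m/ and /o/) is unaffected → [z].
/o/ (between /z/ and /j/): before a voiced consonant, so rule 4 applies → [oː].
/j/ stays [j].
/m/ (between /j/ and /u/): no rule targets it → [m].
Rule 4 applies to /u/ (between /m/ and /v/: before a voiced consonant) → [uː].
/v/ — not in any rule's target class → [v].

[lokuːbiːmzoːjmuːv]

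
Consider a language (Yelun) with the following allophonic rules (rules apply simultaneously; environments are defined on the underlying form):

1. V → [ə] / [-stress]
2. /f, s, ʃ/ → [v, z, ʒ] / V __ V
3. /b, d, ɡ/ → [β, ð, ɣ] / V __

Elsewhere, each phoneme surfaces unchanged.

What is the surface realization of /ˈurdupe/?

[ˈurdəpə]

/u/ (word-initial) fails the environment for rule 1, so it stays [u].
/r/ (between /u/ and /d/) is unaffected → [r].
/d/ — between /r/ and /u/; rule 3 does not apply here → [d].
/u/ (between /d/ and /p/): in an unstressed syllable, so rule 1 applies → [ə].
/p/ — not in any rule's target class → [p].
/e/ (word-final) occurs in an unstressed syllable → [ə] by rule 1.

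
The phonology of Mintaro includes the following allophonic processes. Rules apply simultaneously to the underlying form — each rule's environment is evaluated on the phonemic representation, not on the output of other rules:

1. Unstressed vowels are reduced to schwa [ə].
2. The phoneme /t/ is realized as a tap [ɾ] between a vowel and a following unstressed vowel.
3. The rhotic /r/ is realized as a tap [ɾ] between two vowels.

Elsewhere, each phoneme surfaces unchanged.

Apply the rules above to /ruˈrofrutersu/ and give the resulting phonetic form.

/r/ (word-initial) fails the environment for rule 3, so it stays [r].
/u/ — between /r/ and /r/, in an unstressed syllable — surfaces as [ə] (rule 1).
/r/ (between /u/ and /o/): between two vowels, so rule 3 applies → [ɾ].
/o/ (between /r/ and /f/): rule 1 targets it, but not in an unstressed syllable → unchanged [o].
/f/ — not in any rule's target class → [f].
/r/ (between /f/ and /u/) is in the target of rule 3 but the environment (between two vowels) is not met → [r].
/u/ (between /r/ and /t/): in an unstressed syllable, so rule 1 applies → [ə].
/t/ meets the environment for rule 2 (between a vowel and a following unstressed vowel) → [ɾ].
/e/ (between /t/ and /r/) occurs in an unstressed syllable → [ə] by rule 1.
/r/ (between /e/ and /s/) fails the environment for rule 3, so it stays [r].
/s/ (between /r/ and /u/) is unaffected → [s].
/u/ (word-final): in an unstressed syllable, so rule 1 applies → [ə].

[rəˈɾofrəɾərsə]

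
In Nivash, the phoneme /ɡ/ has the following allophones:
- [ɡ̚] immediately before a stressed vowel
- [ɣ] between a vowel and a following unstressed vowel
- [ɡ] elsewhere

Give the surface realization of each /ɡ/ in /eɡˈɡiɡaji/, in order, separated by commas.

Occurrence 1 (position 2): no conditioning environment matches → elsewhere allophone [ɡ].
Occurrence 2 (position 3): immediately before a stressed vowel → [ɡ̚].
Occurrence 3 (position 5): between a vowel and a following unstressed vowel → [ɣ].

[ɡ], [ɡ̚], [ɣ]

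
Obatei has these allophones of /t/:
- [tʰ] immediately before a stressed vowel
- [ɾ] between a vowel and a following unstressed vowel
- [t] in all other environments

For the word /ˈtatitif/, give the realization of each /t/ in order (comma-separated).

Occurrence 1 (position 1): immediately before a stressed vowel → [tʰ].
Occurrence 2 (position 3): between a vowel and a following unstressed vowel → [ɾ].
Occurrence 3 (position 5): between a vowel and a following unstressed vowel → [ɾ].

[tʰ], [ɾ], [ɾ]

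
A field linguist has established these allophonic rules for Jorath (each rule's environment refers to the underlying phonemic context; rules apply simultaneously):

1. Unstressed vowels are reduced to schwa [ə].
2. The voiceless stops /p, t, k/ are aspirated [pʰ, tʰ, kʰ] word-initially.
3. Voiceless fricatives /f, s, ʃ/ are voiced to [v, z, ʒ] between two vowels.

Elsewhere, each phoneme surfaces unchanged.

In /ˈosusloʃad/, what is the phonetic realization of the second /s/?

/s/ (between /u/ and /l/) fails the environment for rule 3, so it stays [s].

[s]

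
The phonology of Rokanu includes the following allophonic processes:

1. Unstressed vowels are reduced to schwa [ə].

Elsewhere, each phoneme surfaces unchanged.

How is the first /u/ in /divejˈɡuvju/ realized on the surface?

[u]

/u/ (between /ɡ/ and /v/) fails the environment for rule 1, so it stays [u].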